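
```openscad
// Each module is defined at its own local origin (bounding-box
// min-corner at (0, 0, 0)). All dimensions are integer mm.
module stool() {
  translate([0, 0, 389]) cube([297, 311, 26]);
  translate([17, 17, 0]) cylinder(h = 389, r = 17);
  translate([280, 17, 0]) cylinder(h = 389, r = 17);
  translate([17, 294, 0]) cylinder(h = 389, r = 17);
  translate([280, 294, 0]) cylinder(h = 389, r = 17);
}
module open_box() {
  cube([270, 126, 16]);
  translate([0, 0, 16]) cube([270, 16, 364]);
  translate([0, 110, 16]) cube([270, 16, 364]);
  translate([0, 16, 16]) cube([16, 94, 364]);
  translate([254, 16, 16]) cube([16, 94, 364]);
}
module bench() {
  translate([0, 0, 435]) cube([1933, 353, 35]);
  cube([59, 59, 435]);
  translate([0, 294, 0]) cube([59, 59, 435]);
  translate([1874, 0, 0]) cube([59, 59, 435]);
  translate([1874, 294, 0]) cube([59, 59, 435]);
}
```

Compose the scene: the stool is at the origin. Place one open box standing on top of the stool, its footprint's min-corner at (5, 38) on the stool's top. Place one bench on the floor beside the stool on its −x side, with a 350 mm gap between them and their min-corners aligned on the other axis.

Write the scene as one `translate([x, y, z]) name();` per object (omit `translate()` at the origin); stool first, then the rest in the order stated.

stool();
translate([5, 38, 415]) open_box();
translate([-2283, 0, 0]) bench();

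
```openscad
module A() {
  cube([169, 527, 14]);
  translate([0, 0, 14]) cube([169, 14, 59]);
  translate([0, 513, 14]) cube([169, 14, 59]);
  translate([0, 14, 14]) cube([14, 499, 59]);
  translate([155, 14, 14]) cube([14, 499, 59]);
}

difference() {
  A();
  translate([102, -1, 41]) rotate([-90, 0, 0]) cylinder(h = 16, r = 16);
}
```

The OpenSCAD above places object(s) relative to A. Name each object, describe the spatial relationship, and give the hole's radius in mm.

The subtracted cylinder has r = 16 mm.

A is an open box. The open box has a circular hole through its front wall. The hole's radius is 16 mm.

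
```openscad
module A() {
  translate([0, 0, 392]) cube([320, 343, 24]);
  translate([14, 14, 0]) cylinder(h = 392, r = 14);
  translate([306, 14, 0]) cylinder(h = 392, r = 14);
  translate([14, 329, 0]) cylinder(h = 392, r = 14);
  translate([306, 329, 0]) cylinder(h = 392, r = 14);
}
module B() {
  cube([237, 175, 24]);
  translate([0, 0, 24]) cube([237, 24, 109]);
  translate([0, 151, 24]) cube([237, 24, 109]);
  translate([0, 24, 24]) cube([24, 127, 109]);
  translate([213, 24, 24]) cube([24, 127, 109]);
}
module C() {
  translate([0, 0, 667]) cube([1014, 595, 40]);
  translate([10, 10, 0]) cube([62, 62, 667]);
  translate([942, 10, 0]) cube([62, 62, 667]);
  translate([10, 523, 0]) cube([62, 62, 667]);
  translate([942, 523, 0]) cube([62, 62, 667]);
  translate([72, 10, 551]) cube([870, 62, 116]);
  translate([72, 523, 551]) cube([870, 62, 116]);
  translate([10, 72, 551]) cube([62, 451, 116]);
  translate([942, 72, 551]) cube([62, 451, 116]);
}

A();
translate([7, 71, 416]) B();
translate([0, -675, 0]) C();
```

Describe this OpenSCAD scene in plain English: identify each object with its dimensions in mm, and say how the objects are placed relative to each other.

A is a four-legged stool. The seat is 320×343 mm, 24 mm thick, top at z = 416 mm. It stands on four round legs, each 28 mm in diameter, from z = 0 to the seat underside, each leg's axis is inset half a diameter from the nearest pair of seat edges (so the leg's bounding box is flush with the corner).

B is an open storage box with external size 237×175×133 mm and wall thickness 24 mm (the base is also 24 mm thick). The base covers the whole footprint; the four walls stand on the base, with the y-facing walls full-width and the x-facing walls fitting between their inner faces.

C is a rectangular dining table. The top is 1014×595×40 mm with its upper surface at z = 707 mm. It stands on four 62×62 mm square legs, each inset 10 mm from the nearest pair of top edges, running from the floor to the underside of the top. Four apron rails, 62 mm thick and 116 mm tall, run between adjacent legs with their top edges flush with the underside of the top and their outer faces flush with the legs' outer faces.

The open box is on top of the stool. The table is on the floor beside the stool on its −y side.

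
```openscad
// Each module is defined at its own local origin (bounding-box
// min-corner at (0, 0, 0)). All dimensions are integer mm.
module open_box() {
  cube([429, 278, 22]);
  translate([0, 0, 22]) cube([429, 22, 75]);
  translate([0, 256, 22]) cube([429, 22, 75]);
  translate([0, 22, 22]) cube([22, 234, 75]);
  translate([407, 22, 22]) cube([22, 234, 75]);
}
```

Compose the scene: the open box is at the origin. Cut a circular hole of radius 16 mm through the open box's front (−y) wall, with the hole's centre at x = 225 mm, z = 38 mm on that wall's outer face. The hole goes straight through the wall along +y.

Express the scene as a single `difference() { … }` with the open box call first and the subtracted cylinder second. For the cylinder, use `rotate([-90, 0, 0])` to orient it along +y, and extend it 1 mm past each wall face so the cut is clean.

difference() {
  open_box();
  translate([225, -1, 38]) rotate([-90, 0, 0]) cylinder(h = 24, r = 16);
}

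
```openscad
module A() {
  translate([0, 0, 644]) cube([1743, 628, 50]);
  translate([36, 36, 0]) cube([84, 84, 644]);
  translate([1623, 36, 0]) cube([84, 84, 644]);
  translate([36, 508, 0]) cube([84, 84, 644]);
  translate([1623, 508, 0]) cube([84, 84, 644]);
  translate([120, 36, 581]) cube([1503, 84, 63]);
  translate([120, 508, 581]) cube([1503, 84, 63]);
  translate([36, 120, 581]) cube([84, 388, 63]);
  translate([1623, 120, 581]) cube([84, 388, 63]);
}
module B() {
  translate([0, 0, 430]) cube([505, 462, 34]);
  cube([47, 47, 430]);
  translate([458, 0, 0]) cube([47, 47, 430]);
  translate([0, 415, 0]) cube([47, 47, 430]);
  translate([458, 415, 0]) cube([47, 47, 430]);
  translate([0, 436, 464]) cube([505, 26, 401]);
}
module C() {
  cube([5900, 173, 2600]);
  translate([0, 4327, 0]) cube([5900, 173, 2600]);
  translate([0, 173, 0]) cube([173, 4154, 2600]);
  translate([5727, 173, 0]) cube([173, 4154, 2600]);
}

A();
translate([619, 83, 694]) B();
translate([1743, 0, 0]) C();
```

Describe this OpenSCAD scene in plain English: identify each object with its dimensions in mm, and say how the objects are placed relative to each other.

A is a table: top 1743 mm (x) × 628 mm (y), 50 mm thick, upper face at z = 694 mm, on four 84×84 mm square legs, each inset 36 mm from the nearest pair of top edges, running from z = 0 to the bottom of the top. Four apron rails, 84 mm thick and 63 mm tall, run between adjacent legs with their top edges flush with the underside of the top and their outer faces flush with the legs' outer faces.

B is a chair: 505×462 mm seat, 34 mm thick, top at z = 464 mm, on four 47 mm square corner legs flush with the seat edges. A 26 mm thick backrest slab spans the full seat width, extending 401 mm above the seat top, its back face flush with the seat's +y edge.

C is a box-shaped house frame (walls only): outside footprint 5900×4500 mm, wall height 2600 mm, wall thickness 173 mm. The two y-facing walls run the full x-width; the two x-facing walls fit between the inner faces of the y-facing walls.

The chair is on top of the table, centred. The house frame is against the table's +x side, with their −y faces flush.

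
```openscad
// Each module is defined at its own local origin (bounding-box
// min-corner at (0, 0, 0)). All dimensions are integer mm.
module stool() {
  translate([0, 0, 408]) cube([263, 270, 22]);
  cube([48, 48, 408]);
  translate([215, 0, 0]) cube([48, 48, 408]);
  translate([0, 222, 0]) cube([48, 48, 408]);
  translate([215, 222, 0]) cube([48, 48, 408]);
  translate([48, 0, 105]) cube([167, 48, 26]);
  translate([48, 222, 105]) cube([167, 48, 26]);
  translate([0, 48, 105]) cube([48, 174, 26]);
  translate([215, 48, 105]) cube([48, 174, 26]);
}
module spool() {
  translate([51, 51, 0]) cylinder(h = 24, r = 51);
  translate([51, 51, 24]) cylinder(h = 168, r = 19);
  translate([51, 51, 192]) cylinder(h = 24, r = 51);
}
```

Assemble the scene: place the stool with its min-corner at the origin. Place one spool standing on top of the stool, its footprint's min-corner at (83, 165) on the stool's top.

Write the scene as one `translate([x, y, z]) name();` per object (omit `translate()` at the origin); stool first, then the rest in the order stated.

stool();
translate([83, 165, 430]) spool();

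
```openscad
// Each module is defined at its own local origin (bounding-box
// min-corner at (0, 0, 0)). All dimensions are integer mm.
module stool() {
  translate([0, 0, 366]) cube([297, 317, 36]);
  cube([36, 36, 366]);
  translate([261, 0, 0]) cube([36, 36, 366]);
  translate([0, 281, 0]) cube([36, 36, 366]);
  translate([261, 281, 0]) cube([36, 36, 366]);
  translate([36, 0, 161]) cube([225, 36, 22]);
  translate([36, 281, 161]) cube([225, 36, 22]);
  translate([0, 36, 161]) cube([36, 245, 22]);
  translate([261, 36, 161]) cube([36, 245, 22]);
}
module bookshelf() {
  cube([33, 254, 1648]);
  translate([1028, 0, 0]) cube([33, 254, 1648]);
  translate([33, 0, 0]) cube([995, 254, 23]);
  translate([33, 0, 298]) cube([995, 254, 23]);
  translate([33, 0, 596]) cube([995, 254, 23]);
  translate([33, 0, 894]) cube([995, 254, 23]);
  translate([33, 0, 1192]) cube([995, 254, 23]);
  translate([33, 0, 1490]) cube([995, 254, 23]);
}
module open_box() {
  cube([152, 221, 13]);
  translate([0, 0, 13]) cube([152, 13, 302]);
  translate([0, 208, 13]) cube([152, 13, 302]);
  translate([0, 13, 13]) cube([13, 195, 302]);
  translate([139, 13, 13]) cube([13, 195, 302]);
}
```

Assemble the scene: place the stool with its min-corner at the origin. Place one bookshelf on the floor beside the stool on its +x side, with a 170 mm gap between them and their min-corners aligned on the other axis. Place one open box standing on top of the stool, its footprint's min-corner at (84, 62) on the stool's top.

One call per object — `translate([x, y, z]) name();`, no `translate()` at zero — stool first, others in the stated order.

stool();
translate([467, 0, 0]) bookshelf();
translate([84, 62, 402]) open_box();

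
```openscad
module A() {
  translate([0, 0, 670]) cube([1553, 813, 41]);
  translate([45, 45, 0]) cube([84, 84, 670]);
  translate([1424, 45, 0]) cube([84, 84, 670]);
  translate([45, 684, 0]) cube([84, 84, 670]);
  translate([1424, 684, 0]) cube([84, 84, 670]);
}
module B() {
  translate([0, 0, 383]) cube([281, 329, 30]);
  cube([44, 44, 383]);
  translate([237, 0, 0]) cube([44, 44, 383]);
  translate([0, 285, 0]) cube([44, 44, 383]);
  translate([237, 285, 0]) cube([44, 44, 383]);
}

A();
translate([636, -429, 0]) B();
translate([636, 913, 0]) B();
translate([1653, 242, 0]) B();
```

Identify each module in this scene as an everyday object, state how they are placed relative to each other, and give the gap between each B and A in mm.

Each stool's nearest face is 100 mm from the table's bounding box.

A is a table. B is a stool. Three stools sit around the table at the −y, +y, +x sides. The gap between each stool and the table is 100 mm.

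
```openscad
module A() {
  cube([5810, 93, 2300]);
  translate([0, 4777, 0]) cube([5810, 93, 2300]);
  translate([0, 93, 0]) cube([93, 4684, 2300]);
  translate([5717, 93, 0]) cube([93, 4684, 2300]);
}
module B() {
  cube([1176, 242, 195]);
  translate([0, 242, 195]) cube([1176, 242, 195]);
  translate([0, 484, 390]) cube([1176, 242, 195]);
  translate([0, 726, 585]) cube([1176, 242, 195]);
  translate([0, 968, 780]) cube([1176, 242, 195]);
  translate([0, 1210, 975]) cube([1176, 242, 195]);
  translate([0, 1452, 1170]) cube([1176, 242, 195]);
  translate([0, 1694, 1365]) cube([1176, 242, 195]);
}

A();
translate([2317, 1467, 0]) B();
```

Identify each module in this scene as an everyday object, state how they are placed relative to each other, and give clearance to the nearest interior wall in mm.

A is a house frame. B is a staircase. The staircase sits inside the house frame, centred. The clearance to the nearest interior wall is 1374 mm.

Clearances: x = 2224, y = 1374; minimum 1374 mm.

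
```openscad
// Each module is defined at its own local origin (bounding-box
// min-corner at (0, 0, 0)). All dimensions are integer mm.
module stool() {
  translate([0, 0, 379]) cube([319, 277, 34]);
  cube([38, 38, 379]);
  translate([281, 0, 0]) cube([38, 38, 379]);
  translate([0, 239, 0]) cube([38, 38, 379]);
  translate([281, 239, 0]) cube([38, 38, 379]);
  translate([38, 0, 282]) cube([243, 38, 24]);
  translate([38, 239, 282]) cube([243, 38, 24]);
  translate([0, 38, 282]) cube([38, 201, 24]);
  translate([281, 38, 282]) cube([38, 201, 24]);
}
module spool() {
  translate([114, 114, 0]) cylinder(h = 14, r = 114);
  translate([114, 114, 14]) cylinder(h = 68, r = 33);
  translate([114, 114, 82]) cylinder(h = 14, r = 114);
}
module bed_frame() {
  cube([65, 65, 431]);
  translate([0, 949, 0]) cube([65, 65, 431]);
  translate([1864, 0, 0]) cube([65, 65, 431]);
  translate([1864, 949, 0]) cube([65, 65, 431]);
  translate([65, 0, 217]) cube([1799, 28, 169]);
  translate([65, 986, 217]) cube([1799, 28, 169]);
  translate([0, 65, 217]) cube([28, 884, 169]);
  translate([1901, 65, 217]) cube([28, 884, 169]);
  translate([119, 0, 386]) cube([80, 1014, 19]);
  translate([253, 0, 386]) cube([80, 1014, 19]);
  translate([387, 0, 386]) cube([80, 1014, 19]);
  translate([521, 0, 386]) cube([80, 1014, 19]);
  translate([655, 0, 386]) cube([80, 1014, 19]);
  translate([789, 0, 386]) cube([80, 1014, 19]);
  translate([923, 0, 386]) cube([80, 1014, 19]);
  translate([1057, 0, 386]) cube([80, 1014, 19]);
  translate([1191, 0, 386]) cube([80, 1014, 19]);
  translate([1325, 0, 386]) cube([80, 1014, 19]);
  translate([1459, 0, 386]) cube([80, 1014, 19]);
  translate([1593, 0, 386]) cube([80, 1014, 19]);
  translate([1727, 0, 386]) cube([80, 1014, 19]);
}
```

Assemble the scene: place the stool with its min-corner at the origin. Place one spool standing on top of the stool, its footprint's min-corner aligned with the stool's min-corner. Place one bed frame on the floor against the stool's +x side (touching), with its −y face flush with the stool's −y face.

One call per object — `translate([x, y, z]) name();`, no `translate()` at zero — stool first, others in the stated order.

stool();
translate([0, 0, 413]) spool();
translate([319, 0, 0]) bed_frame();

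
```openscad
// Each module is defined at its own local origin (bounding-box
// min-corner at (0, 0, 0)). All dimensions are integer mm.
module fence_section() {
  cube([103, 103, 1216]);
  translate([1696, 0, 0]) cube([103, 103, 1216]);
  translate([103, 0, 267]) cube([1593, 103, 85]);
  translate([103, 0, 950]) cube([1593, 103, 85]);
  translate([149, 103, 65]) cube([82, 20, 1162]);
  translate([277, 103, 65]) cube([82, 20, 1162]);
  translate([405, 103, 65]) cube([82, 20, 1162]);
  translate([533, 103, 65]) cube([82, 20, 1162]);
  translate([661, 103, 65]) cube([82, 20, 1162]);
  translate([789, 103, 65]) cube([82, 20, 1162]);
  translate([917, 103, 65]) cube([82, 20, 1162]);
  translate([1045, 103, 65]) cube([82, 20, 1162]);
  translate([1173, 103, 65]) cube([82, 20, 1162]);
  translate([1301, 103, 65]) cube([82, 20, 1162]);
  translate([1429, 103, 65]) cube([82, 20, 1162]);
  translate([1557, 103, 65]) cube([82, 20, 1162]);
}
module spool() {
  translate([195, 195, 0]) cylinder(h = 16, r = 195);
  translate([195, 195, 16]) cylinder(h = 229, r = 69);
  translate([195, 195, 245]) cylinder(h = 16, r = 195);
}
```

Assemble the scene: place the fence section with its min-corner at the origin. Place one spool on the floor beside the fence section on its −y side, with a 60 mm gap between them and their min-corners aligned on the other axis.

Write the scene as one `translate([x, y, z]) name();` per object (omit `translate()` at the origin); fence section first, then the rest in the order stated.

fence_section();
translate([0, -450, 0]) spool();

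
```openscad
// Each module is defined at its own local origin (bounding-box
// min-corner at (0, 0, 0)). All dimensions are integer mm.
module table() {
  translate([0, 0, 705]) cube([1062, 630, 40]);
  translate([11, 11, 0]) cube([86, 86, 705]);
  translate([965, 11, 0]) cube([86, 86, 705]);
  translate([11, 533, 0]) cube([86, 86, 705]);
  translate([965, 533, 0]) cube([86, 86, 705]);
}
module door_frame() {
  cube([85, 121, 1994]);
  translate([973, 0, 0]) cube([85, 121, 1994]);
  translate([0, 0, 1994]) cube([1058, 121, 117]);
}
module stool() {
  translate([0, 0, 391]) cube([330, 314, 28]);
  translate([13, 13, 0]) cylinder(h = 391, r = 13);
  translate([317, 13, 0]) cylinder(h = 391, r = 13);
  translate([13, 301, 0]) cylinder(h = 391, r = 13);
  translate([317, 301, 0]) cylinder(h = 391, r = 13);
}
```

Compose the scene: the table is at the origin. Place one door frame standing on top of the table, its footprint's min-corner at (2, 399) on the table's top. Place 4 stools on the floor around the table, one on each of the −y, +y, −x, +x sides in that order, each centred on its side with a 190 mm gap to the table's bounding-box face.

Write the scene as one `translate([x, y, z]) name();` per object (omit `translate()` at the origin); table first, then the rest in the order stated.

table();
translate([2, 399, 745]) door_frame();
translate([366, -504, 0]) stool();
translate([366, 820, 0]) stool();
translate([-520, 158, 0]) stool();
translate([1252, 158, 0]) stool();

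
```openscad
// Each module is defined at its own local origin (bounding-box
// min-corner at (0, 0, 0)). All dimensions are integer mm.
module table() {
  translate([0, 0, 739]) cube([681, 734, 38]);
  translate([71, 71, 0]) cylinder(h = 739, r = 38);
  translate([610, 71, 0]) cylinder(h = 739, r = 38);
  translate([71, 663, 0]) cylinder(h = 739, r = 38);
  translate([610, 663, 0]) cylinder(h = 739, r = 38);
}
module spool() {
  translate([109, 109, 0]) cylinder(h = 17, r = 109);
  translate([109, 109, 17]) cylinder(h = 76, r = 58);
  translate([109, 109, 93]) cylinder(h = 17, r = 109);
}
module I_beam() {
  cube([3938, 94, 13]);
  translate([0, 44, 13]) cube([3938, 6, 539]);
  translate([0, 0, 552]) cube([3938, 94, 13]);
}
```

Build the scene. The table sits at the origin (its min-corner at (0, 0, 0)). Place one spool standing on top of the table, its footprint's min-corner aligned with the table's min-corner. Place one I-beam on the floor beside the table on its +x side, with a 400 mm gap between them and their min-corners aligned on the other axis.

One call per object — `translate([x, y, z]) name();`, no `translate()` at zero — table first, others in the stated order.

table();
translate([0, 0, 777]) spool();
translate([1081, 0, 0]) I_beam();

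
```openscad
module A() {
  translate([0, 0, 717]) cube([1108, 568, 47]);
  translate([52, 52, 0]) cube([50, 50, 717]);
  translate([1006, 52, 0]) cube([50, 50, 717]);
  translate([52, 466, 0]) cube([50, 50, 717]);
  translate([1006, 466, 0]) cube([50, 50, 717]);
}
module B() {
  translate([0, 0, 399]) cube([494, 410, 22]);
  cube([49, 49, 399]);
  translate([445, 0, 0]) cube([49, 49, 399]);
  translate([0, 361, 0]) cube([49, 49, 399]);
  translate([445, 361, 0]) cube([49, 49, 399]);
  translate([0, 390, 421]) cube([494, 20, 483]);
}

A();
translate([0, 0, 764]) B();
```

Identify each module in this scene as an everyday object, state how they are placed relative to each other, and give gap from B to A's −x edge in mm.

A is a table. B is a chair. The chair is on top of the table. The gap from the chair to the table's −x edge is 0 mm.

The chair's min-x is at 0; the table's min-x is 0; gap = 0 mm.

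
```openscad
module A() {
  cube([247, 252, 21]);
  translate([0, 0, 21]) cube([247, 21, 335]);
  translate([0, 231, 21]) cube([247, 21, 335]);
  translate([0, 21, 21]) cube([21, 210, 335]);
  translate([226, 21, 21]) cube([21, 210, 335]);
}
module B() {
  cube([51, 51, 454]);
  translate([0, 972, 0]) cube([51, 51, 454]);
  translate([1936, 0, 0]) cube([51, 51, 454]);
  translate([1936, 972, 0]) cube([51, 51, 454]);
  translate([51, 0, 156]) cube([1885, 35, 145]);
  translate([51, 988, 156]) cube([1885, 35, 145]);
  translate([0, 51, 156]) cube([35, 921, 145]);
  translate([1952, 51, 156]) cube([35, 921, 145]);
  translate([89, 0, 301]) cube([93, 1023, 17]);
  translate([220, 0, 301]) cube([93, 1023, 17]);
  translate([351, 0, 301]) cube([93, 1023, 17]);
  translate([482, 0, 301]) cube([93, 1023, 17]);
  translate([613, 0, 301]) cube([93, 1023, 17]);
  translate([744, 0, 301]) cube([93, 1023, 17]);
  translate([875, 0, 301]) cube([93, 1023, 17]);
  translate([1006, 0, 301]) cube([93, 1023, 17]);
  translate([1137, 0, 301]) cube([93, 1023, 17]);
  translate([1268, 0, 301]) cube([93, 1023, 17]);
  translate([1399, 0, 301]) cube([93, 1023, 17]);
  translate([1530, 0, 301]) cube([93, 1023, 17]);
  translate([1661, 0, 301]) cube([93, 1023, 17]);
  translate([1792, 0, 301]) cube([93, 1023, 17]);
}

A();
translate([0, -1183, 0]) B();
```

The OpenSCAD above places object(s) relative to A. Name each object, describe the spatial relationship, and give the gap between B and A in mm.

The bed frame's nearest face is 160 mm from the open box's −y face.

A is an open box. B is a bed frame. The bed frame is on the floor beside the open box on its −y side. The gap between the bed frame and the open box is 160 mm.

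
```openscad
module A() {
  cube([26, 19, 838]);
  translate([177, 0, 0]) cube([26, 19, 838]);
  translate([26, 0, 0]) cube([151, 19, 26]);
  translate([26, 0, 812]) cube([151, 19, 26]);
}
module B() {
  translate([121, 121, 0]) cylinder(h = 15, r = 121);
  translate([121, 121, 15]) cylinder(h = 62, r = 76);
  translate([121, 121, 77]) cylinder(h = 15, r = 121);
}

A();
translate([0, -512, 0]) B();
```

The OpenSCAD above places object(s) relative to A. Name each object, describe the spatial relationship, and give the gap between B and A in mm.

The spool's nearest face is 270 mm from the picture frame's −y face.

A is a picture frame. B is a spool. The spool is on the floor beside the picture frame on its −y side. The gap between the spool and the picture frame is 270 mm.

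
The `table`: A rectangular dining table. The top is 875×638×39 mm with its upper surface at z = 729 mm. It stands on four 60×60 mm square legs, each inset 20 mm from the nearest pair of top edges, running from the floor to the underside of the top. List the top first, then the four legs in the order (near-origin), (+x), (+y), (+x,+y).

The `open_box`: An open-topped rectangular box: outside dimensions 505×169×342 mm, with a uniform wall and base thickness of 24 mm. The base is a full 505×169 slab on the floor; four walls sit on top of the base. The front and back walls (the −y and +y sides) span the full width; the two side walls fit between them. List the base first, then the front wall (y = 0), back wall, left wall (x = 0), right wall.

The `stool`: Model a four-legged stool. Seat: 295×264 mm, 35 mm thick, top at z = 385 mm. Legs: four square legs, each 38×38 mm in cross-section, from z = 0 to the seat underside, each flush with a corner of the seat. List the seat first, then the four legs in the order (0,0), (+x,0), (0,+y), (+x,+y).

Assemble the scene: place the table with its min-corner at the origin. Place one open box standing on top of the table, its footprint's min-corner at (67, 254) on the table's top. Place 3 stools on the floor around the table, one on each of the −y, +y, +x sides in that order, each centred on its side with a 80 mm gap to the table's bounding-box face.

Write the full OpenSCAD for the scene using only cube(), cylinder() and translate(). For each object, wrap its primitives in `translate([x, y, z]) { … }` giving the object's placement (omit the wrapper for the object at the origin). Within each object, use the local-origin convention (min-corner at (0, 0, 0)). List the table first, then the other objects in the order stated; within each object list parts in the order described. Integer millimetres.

translate([0, 0, 690]) cube([875, 638, 39]);
translate([20, 20, 0]) cube([60, 60, 690]);
translate([795, 20, 0]) cube([60, 60, 690]);
translate([20, 558, 0]) cube([60, 60, 690]);
translate([795, 558, 0]) cube([60, 60, 690]);
translate([67, 254, 729]) {
  cube([505, 169, 24]);
  translate([0, 0, 24]) cube([505, 24, 318]);
  translate([0, 145, 24]) cube([505, 24, 318]);
  translate([0, 24, 24]) cube([24, 121, 318]);
  translate([481, 24, 24]) cube([24, 121, 318]);
}
translate([290, -344, 0]) {
  translate([0, 0, 350]) cube([295, 264, 35]);
  cube([38, 38, 350]);
  translate([257, 0, 0]) cube([38, 38, 350]);
  translate([0, 226, 0]) cube([38, 38, 350]);
  translate([257, 226, 0]) cube([38, 38, 350]);
}
translate([290, 718, 0]) {
  translate([0, 0, 350]) cube([295, 264, 35]);
  cube([38, 38, 350]);
  translate([257, 0, 0]) cube([38, 38, 350]);
  translate([0, 226, 0]) cube([38, 38, 350]);
  translate([257, 226, 0]) cube([38, 38, 350]);
}
translate([955, 187, 0]) {
  translate([0, 0, 350]) cube([295, 264, 35]);
  cube([38, 38, 350]);
  translate([257, 0, 0]) cube([38, 38, 350]);
  translate([0, 226, 0]) cube([38, 38, 350]);
  translate([257, 226, 0]) cube([38, 38, 350]);
}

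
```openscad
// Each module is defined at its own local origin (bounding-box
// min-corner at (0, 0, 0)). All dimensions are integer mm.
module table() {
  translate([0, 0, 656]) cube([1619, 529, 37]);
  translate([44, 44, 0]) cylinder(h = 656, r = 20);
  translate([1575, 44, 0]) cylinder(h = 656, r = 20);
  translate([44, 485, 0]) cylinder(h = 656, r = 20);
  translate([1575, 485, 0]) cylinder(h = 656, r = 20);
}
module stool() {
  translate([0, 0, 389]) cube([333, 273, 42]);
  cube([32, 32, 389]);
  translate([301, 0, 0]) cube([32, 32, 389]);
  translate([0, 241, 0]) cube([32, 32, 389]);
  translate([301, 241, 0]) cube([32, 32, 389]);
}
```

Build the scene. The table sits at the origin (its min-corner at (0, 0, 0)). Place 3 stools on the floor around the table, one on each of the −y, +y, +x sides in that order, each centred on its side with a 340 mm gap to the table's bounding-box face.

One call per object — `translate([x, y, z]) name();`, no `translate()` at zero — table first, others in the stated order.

table();
translate([643, -613, 0]) stool();
translate([643, 869, 0]) stool();
translate([1959, 128, 0]) stool();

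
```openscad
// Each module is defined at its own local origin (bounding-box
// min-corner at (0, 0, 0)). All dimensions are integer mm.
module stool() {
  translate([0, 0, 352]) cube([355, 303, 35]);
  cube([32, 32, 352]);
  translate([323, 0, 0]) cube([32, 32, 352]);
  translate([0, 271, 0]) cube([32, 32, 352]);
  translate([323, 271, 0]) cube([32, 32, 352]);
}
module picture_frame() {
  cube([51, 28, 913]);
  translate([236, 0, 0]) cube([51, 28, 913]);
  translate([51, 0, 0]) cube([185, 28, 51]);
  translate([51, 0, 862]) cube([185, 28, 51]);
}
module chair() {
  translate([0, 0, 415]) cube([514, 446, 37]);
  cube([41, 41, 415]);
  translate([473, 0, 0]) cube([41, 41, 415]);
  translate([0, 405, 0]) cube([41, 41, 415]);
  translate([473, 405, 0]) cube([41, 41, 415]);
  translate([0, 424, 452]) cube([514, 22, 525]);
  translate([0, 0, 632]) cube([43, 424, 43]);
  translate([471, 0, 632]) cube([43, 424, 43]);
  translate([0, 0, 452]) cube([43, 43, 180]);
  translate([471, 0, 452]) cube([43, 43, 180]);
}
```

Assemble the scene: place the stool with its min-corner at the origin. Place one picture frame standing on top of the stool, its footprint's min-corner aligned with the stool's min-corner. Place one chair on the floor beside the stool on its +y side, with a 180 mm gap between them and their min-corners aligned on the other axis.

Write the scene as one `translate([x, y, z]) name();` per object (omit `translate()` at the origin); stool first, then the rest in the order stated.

stool();
translate([0, 0, 387]) picture_frame();
translate([0, 483, 0]) chair();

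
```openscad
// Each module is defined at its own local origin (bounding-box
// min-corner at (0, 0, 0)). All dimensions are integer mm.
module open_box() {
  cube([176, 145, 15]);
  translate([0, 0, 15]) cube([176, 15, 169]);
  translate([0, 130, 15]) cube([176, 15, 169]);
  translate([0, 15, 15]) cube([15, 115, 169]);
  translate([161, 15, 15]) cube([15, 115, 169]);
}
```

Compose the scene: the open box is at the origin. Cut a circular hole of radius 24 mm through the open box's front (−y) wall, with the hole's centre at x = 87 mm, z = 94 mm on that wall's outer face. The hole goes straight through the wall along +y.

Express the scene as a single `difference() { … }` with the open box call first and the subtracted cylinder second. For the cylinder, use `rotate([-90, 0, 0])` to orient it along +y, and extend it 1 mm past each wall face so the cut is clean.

difference() {
  open_box();
  translate([87, -1, 94]) rotate([-90, 0, 0]) cylinder(h = 17, r = 24);
}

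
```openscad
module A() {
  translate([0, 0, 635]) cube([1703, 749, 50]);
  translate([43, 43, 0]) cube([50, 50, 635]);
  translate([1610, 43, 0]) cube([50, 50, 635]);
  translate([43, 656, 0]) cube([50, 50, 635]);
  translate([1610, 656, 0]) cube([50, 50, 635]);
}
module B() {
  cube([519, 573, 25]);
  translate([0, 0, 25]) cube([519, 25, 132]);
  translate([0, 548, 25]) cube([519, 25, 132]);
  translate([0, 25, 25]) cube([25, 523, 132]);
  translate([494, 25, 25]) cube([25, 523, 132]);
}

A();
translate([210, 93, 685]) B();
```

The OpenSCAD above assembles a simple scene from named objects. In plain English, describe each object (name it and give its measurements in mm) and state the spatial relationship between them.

A is a rectangular dining table. The top is 1703×749×50 mm with its upper surface at z = 685 mm. It stands on four 50×50 mm square legs, each inset 43 mm from the nearest pair of top edges, running from the floor to the underside of the top.

B is an open storage box with external size 519×573×157 mm and wall thickness 25 mm (the base is also 25 mm thick). The base covers the whole footprint; the four walls stand on the base, with the y-facing walls full-width and the x-facing walls fitting between their inner faces.

The open box is on top of the table.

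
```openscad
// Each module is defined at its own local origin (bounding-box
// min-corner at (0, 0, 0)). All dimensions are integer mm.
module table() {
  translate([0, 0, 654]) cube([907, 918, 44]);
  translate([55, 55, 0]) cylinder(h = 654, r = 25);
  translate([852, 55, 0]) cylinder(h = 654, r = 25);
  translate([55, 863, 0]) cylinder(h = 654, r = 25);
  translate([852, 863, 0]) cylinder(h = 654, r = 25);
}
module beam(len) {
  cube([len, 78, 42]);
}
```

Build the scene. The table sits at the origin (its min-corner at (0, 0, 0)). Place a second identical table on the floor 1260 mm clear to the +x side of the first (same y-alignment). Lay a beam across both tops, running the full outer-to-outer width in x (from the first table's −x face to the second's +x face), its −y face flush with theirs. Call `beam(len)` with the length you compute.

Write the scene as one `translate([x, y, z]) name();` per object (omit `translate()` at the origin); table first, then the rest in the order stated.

table();
translate([2167, 0, 0]) table();
translate([0, 0, 698]) beam(3074);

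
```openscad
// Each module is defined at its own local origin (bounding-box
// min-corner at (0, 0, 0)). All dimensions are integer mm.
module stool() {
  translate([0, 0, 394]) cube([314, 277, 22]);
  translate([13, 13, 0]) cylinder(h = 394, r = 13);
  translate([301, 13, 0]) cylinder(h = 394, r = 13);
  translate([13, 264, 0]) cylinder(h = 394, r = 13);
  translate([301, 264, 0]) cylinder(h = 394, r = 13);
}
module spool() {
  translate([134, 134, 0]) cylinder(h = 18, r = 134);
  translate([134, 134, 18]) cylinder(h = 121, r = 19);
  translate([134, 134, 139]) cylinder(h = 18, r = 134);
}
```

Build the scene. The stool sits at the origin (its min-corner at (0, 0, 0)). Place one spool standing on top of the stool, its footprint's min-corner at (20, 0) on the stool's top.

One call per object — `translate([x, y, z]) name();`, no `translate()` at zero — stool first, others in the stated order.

stool();
translate([20, 0, 416]) spool();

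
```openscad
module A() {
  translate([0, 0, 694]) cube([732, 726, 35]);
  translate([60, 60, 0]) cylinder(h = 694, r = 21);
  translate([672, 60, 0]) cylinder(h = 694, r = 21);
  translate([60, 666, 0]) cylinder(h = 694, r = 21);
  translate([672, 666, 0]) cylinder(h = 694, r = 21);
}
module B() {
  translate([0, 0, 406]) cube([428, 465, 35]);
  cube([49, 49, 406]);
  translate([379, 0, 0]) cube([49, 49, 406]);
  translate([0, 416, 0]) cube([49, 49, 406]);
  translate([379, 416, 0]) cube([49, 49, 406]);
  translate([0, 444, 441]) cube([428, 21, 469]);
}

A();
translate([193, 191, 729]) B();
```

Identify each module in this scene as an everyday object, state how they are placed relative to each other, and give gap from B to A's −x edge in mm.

The chair's min-x is at 193; the table's min-x is 0; gap = 193 mm.

A is a table. B is a chair. The chair is on top of the table. The gap from the chair to the table's −x edge is 193 mm.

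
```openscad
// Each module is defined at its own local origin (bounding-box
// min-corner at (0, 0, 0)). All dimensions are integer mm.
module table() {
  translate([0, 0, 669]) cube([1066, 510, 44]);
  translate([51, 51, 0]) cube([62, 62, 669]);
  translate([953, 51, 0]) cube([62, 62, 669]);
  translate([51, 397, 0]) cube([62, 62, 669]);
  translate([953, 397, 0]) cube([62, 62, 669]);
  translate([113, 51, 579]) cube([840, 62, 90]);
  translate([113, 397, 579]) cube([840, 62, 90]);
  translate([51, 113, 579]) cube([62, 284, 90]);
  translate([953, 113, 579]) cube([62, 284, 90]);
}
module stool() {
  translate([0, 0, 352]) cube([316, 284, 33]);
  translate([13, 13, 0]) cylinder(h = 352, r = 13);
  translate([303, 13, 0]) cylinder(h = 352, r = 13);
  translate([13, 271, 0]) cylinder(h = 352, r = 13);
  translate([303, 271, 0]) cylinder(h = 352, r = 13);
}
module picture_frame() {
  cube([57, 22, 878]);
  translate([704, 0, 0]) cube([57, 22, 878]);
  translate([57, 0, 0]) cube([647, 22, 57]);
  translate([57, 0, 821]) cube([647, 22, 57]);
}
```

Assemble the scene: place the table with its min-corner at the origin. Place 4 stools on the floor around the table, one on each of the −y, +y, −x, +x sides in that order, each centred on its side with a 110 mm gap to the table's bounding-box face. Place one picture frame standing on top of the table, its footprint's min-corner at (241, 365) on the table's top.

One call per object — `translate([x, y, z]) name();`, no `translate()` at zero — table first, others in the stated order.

table();
translate([375, -394, 0]) stool();
translate([375, 620, 0]) stool();
translate([-426, 113, 0]) stool();
translate([1176, 113, 0]) stool();
translate([241, 365, 713]) picture_frame();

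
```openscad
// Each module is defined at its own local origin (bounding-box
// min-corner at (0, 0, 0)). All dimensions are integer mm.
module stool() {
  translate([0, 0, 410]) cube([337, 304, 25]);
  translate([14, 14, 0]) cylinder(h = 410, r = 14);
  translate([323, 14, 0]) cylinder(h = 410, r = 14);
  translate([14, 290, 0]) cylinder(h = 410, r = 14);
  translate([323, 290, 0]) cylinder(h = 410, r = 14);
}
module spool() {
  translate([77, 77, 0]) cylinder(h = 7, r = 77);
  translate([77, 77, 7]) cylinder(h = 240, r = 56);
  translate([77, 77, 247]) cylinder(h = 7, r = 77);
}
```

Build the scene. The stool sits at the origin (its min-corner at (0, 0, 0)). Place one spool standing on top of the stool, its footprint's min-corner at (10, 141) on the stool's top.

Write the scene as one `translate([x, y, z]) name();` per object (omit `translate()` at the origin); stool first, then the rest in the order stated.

stool();
translate([10, 141, 435]) spool();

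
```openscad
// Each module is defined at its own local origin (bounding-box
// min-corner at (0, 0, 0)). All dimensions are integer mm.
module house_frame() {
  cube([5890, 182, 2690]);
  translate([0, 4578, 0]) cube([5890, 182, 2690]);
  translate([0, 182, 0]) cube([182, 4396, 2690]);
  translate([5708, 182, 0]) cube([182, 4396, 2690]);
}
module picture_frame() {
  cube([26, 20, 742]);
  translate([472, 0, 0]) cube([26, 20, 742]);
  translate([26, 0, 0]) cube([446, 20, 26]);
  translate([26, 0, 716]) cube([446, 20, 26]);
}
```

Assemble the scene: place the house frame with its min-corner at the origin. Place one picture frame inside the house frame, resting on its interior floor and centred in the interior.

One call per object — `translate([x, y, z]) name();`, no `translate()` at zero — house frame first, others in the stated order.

house_frame();
translate([2696, 2370, 0]) picture_frame();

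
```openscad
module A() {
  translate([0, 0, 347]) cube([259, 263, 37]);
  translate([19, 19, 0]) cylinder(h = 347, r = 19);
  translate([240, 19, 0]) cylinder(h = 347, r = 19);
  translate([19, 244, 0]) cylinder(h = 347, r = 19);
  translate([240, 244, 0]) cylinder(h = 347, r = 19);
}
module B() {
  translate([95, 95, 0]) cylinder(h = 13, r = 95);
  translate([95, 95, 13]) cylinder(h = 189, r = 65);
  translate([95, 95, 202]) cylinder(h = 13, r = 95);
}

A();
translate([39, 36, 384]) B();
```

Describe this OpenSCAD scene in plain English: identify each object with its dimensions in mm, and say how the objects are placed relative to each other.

A is a simple wooden stool: a rectangular seat 259 mm (x) by 263 mm (y), 37 mm thick, top face at z = 384 mm, on four round legs, each 38 mm in diameter. The legs rest on z = 0, each leg's axis is inset half a diameter from the nearest pair of seat edges (so the leg's bounding box is flush with the corner).

B is a spool: two coaxial disc flanges of radius 95 mm and thickness 13 mm, joined by a core cylinder of radius 65 mm and height 189 mm. The lower flange rests on z = 0 and the three cylinders share a vertical axis.

The spool is on top of the stool.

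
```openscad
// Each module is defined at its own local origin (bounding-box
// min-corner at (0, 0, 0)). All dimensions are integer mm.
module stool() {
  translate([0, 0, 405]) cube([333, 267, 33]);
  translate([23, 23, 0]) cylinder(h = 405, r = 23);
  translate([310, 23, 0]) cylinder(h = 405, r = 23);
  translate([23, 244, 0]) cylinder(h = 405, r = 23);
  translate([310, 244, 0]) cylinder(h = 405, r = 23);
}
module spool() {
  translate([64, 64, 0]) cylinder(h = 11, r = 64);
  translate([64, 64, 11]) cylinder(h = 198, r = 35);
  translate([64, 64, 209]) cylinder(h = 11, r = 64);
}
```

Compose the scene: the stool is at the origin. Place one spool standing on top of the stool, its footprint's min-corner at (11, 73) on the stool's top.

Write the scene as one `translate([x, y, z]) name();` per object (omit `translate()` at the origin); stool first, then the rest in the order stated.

stool();
translate([11, 73, 438]) spool();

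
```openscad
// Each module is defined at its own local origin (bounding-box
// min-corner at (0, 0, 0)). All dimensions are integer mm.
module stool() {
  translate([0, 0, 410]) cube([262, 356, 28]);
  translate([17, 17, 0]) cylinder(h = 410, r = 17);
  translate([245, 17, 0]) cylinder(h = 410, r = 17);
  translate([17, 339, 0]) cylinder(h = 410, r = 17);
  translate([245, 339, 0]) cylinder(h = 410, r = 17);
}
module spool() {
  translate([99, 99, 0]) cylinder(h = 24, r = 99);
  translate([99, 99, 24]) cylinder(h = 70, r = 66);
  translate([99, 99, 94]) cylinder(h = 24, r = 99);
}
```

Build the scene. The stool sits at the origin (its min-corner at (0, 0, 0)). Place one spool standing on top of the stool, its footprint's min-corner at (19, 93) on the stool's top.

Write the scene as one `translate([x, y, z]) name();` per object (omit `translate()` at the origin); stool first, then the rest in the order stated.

stool();
translate([19, 93, 438]) spool();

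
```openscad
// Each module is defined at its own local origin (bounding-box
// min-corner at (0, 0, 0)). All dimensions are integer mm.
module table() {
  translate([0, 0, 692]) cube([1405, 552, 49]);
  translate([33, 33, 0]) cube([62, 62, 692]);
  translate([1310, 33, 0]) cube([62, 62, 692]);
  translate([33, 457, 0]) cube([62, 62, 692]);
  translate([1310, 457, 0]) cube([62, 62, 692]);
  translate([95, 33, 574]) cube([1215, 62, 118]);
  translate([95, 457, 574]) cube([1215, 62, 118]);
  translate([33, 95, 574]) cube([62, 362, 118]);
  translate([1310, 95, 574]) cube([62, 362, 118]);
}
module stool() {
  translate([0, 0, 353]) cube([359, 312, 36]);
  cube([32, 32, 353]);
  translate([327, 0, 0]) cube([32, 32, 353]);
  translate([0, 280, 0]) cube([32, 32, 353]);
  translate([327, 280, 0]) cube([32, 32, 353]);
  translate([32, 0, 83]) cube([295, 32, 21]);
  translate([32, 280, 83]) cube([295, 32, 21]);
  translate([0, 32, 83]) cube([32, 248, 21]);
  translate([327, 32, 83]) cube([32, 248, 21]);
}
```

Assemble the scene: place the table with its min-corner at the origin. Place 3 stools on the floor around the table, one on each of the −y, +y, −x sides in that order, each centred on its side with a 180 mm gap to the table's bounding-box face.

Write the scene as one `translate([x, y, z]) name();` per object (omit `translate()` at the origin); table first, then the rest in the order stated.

table();
translate([523, -492, 0]) stool();
translate([523, 732, 0]) stool();
translate([-539, 120, 0]) stool();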